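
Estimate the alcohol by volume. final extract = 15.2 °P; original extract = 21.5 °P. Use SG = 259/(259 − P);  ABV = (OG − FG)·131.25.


OG = 259/(259 − 21.5) = 1.0905
FG = 259/(259 − 15.2) = 1.0623
ABV = (1.0905 − 1.0623)·131.25

3.6986 % ABV


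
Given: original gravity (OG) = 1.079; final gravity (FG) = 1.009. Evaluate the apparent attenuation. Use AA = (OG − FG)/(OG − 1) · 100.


AA = (1.079 − 1.009)/(1.079 − 1) · 100

88.6076 %


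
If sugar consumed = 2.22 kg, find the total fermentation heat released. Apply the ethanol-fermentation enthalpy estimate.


Q = m_sugar · 590 kJ/kg
Q = 2.22 · 590

1309.8000 kJ


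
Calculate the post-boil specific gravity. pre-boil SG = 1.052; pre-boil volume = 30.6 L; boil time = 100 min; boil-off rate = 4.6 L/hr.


V_post = V_pre − rate·(t/60);  SG_post = 1 + (SG_pre−1)·V_pre/V_post
V_post = 30.6 − 4.6·(100/60) = 22.9333
SG_post = 1 + (1.052 − 1)·30.6/22.9333

1.0694


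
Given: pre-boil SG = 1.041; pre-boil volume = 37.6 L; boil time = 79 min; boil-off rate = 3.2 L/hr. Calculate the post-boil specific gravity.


V_post = V_pre − rate·(t/60);  SG_post = 1 + (SG_pre−1)·V_pre/V_post
V_post = 37.6 − 3.2·(79/60) = 33.3867
SG_post = 1 + (1.041 − 1)·37.6/33.3867

1.0462


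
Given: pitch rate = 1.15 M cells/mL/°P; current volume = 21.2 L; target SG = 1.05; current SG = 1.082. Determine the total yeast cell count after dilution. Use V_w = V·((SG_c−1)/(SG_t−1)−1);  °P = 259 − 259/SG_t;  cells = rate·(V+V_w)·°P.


V_w = 21.2·((1.082−1)/(1.05−1)−1) = 13.5680
V_final = 21.2 + 13.5680 = 34.7680
°P = 259 − 259/1.05 = 12.3333
cells = 1.15·34.7680·12.3333

493.1261 billion cells


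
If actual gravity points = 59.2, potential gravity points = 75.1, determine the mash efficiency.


efficiency = actual / potential × 100
efficiency = 59.2 / 75.1 × 100

78.8282 %


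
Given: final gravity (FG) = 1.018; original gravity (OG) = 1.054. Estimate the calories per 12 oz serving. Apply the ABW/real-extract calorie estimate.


ABW = (OG−FG)·131.25·0.79/FG;  °P = 259 − 259/SG (for OG→OE and FG→AE);  RE = 0.1808·OE + 0.8192·AE;  Cal = (6.9·ABW + 4·(RE−0.1))·FG·3.55
ABW = (1.054 − 1.018)·131.25·0.79/1.018 = 3.6667
OE = 259 − 259/1.054 = 13.2694 °P
AE = 259 − 259/1.018 = 4.5796 °P
RE = 0.1808·13.2694 + 0.8192·4.5796 = 6.1507 °P
Cal = (6.9·3.6667 + 4·(6.1507−0.1))·1.018·3.55

178.9002 kcal


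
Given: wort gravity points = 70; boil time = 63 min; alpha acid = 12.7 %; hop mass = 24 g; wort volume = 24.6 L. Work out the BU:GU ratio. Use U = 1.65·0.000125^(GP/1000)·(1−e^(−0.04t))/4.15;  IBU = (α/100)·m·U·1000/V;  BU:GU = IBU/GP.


U = 1.65·0.000125^(70/1000)·(1−e^(−0.04·63))/4.15 = 0.1949
IBU = (12.7/100)·24·0.1949·1000/24.6 = 24.1474
BU:GU = 24.1474/70

0.3450


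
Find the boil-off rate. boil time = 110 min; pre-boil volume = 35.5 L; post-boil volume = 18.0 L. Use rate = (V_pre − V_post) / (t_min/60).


rate = (35.5 − 18.0) / (110/60)

9.5455 L/hr


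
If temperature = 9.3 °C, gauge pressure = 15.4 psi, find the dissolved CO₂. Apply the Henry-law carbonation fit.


vols = (P + 14.695)·(0.01821 + 0.09011·e^(−0.04·T))
vols = (15.4 + 14.695)·(0.01821 + 0.09011·e^(−0.04·9.3))

2.4175 volumes


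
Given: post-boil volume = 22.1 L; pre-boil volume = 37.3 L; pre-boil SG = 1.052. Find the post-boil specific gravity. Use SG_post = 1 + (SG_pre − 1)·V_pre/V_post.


pts_pre = (1.052 − 1)·1000 = 52.0000
pts_post = 52.0000·37.3/22.1 = 87.7647
SG_post = 1 + 87.7647/1000

1.0878


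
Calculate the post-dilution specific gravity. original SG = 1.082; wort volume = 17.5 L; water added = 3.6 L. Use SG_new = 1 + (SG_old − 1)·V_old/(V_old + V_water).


pts = (1.082 − 1)·1000·17.5/(17.5 + 3.6) = 68.0095
SG_new = 1 + 68.0095/1000

1.0680


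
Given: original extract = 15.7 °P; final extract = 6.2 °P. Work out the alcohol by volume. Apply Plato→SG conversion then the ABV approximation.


SG = 259/(259 − P);  ABV = (OG − FG)·131.25
OG = 259/(259 − 15.7) = 1.0645
FG = 259/(259 − 6.2) = 1.0245
ABV = (1.0645 − 1.0245)·131.25

5.2505 % ABV


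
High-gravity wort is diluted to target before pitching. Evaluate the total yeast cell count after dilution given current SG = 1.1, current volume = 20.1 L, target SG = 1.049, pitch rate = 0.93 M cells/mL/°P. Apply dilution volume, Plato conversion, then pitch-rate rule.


V_w = V·((SG_c−1)/(SG_t−1)−1);  °P = 259 − 259/SG_t;  cells = rate·(V+V_w)·°P
V_w = 20.1·((1.1−1)/(1.049−1)−1) = 20.9204
V_final = 20.1 + 20.9204 = 41.0204
°P = 259 − 259/1.049 = 12.0982
cells = 0.93·41.0204·12.0982

461.5336 billion cells


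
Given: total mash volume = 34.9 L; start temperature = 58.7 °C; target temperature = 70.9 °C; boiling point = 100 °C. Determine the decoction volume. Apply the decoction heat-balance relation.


V_dec = V_total·(T_target − T_start)/(T_boil − T_start)
V_dec = 34.9·(70.9 − 58.7)/(100 − 58.7)

10.3094 L


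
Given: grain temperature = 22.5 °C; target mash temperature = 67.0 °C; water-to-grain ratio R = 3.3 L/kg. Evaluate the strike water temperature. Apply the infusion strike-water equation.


T_strike = (0.41/R)·(T_mash − T_grain) + T_mash
T_strike = (0.41/3.3)·(67.0 − 22.5) + 67.0

72.5288 °C


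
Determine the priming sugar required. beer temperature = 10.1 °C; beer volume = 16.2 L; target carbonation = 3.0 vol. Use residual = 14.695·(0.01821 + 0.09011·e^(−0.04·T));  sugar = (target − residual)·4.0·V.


residual = 14.695·(0.01821 + 0.09011·e^(−0.04·10.1)) = 1.1517
sugar = (3.0 − 1.1517)·4.0·16.2

119.7719 g


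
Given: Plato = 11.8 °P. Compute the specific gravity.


SG = 259/(259 − P)
SG = 259/(259 − 11.8)

1.0477


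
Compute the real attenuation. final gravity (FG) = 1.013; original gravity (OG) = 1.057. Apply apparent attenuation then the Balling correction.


AA = (OG−FG)/(OG−1)·100;  RA = AA·0.8192
AA = (1.057 − 1.013)/(1.057 − 1)·100 = 77.1930
RA = 77.1930·0.8192

63.2365 %


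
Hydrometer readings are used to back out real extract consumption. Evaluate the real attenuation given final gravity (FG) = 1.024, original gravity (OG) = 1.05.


AA = (OG−FG)/(OG−1)·100;  RA = AA·0.8192
AA = (1.05 − 1.024)/(1.05 − 1)·100 = 52.0000
RA = 52.0000·0.8192

42.5984 %


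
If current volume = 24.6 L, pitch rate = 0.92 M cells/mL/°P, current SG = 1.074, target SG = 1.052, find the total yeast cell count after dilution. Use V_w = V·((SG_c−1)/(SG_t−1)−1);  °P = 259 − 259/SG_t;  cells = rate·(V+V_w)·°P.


V_w = 24.6·((1.074−1)/(1.052−1)−1) = 10.4077
V_final = 24.6 + 10.4077 = 35.0077
°P = 259 − 259/1.052 = 12.8023
cells = 0.92·35.0077·12.8023

412.3241 billion cells


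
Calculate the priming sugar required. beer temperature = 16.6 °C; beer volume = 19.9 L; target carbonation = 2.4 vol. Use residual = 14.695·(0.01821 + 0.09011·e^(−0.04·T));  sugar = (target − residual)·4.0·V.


residual = 14.695·(0.01821 + 0.09011·e^(−0.04·16.6)) = 0.9493
sugar = (2.4 − 0.9493)·4.0·19.9

115.4788 g


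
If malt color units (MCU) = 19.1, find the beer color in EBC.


SRM = 1.4922·MCU^0.6859;  EBC = SRM·1.97
SRM = 1.4922·19.1^0.6859 = 11.2846
EBC = 11.2846·1.97

22.2307 EBC


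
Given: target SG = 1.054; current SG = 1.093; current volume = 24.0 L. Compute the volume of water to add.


V_water = V·((SG_curr − 1)/(SG_target − 1) − 1)
V_water = 24.0·((1.093 − 1)/(1.054 − 1) − 1)

17.3333 L


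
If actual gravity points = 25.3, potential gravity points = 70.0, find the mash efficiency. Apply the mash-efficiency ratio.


efficiency = actual / potential × 100
efficiency = 25.3 / 70.0 × 100

36.1429 %


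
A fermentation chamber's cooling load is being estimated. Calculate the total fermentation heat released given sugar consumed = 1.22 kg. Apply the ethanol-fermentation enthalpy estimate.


Q = m_sugar · 590 kJ/kg
Q = 1.22 · 590

719.8000 kJ


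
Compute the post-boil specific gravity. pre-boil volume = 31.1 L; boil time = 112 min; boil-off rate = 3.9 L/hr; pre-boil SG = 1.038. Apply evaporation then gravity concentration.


V_post = V_pre − rate·(t/60);  SG_post = 1 + (SG_pre−1)·V_pre/V_post
V_post = 31.1 − 3.9·(112/60) = 23.8200
SG_post = 1 + (1.038 − 1)·31.1/23.8200

1.0496


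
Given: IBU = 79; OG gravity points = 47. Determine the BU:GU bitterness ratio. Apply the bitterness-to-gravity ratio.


BU:GU = IBU / OG_points
BU:GU = 79 / 47

1.6809


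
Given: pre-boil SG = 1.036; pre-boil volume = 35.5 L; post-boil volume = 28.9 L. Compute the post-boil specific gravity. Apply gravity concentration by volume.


SG_post = 1 + (SG_pre − 1)·V_pre/V_post
pts_pre = (1.036 − 1)·1000 = 36.0000
pts_post = 36.0000·35.5/28.9 = 44.2215
SG_post = 1 + 44.2215/1000

1.0442


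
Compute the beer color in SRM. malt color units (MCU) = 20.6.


SRM = 1.4922 · MCU^0.6859
SRM = 1.4922 · 20.6^0.6859

11.8853 SRM


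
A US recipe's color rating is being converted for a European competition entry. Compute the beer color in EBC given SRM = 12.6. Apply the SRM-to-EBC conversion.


EBC = SRM · 1.97
EBC = 12.6 · 1.97

24.8220 EBC


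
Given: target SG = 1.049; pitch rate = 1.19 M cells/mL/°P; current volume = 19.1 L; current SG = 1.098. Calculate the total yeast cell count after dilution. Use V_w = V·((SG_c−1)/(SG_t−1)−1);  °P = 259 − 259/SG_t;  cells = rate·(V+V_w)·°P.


V_w = 19.1·((1.098−1)/(1.049−1)−1) = 19.1000
V_final = 19.1 + 19.1000 = 38.2000
°P = 259 − 259/1.049 = 12.0982
cells = 1.19·38.2000·12.0982

549.9595 billion cells


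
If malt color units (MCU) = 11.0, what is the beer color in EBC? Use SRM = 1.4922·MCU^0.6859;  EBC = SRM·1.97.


SRM = 1.4922·11.0^0.6859 = 7.7289
EBC = 7.7289·1.97

15.2260 EBC


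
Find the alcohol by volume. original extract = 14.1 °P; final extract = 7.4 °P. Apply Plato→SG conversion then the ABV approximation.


SG = 259/(259 − P);  ABV = (OG − FG)·131.25
OG = 259/(259 − 14.1) = 1.0576
FG = 259/(259 − 7.4) = 1.0294
ABV = (1.0576 − 1.0294)·131.25

3.6964 % ABV


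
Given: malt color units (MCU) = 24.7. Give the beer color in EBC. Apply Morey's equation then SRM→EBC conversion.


SRM = 1.4922·MCU^0.6859;  EBC = SRM·1.97
SRM = 1.4922·24.7^0.6859 = 13.4610
EBC = 13.4610·1.97

26.5182 EBC


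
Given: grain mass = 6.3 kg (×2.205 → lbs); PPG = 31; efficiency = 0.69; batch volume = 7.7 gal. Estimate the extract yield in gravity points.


points = lbs × PPG × eff / vol
lbs = 6.3 × 2.205 = 13.8915
points = 13.8915 × 31 × 0.69 / 7.7

38.5895 points


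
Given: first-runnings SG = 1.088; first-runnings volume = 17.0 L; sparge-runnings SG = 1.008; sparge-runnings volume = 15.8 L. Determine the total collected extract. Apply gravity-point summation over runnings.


total = Σ (SG_i − 1)·1000·V_i
first = (1.088 − 1)·1000·17.0 = 1496.0000
sparge = (1.008 − 1)·1000·15.8 = 126.4000
total = 1496.0000 + 126.4000

1622.4000 gravity·L


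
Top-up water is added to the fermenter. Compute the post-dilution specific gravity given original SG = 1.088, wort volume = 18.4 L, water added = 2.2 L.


SG_new = 1 + (SG_old − 1)·V_old/(V_old + V_water)
pts = (1.088 − 1)·1000·18.4/(18.4 + 2.2) = 78.6019
SG_new = 1 + 78.6019/1000

1.0786


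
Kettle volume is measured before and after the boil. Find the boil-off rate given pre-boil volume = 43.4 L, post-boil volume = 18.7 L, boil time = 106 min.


rate = (V_pre − V_post) / (t_min/60)
rate = (43.4 − 18.7) / (106/60)

13.9811 L/hr


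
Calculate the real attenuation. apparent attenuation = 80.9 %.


RA = AA · 0.8192
RA = 80.9 · 0.8192

66.2733 %


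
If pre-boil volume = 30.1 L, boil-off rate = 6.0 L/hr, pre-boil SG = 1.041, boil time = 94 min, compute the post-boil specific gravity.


V_post = V_pre − rate·(t/60);  SG_post = 1 + (SG_pre−1)·V_pre/V_post
V_post = 30.1 − 6.0·(94/60) = 20.7000
SG_post = 1 + (1.041 − 1)·30.1/20.7000

1.0596


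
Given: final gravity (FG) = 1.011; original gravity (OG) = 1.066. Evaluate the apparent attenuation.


AA = (OG − FG)/(OG − 1) · 100
AA = (1.066 − 1.011)/(1.066 − 1) · 100

83.3333 %


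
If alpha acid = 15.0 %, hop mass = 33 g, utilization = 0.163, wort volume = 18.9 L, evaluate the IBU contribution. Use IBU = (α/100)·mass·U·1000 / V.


IBU = (15.0/100)·33·0.163·1000 / 18.9

42.6905 IBU


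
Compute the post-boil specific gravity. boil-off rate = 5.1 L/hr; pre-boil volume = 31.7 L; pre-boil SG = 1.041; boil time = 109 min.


V_post = V_pre − rate·(t/60);  SG_post = 1 + (SG_pre−1)·V_pre/V_post
V_post = 31.7 − 5.1·(109/60) = 22.4350
SG_post = 1 + (1.041 − 1)·31.7/22.4350

1.0579


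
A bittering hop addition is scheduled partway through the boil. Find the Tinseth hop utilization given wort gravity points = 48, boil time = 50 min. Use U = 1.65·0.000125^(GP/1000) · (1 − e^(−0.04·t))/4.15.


bigness = 1.65·0.000125^(48/1000) = 1.0719
boil_factor = (1 − e^(−0.04·50))/4.15 = 0.2084
U = 1.0719 · 0.2084

0.2233


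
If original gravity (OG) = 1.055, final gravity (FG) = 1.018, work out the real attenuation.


AA = (OG−FG)/(OG−1)·100;  RA = AA·0.8192
AA = (1.055 − 1.018)/(1.055 − 1)·100 = 67.2727
RA = 67.2727·0.8192

55.1098 %


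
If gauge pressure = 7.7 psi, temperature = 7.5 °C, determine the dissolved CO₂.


vols = (P + 14.695)·(0.01821 + 0.09011·e^(−0.04·T))
vols = (7.7 + 14.695)·(0.01821 + 0.09011·e^(−0.04·7.5))

1.9028 volumes


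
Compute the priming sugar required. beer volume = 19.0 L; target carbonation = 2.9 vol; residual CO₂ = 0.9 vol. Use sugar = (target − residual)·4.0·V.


sugar = (2.9 − 0.9)·4.0·19.0

152.0000 g


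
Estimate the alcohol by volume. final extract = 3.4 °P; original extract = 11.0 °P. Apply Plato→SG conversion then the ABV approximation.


SG = 259/(259 − P);  ABV = (OG − FG)·131.25
OG = 259/(259 − 11.0) = 1.0444
FG = 259/(259 − 3.4) = 1.0133
ABV = (1.0444 − 1.0133)·131.25

4.0757 % ABV


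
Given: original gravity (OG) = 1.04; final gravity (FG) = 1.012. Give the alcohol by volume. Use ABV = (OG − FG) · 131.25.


ABV = (1.04 − 1.012) · 131.25

3.6750 % ABV


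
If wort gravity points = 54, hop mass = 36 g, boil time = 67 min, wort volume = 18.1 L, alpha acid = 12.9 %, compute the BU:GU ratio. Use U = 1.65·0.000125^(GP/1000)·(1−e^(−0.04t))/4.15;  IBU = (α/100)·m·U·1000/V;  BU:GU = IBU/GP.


U = 1.65·0.000125^(54/1000)·(1−e^(−0.04·67))/4.15 = 0.2279
IBU = (12.9/100)·36·0.2279·1000/18.1 = 58.4839
BU:GU = 58.4839/54

1.0830


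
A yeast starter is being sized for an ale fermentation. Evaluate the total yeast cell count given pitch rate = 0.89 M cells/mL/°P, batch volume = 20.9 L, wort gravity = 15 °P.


cells (billions) = rate · V_L · °P
cells = 0.89 · 20.9 · 15

279.0150 billion cells


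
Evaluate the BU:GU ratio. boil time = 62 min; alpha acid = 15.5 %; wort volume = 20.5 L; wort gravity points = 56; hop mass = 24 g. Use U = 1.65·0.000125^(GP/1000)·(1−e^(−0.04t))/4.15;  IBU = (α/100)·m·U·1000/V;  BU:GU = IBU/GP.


U = 1.65·0.000125^(56/1000)·(1−e^(−0.04·62))/4.15 = 0.2202
IBU = (15.5/100)·24·0.2202·1000/20.5 = 39.9640
BU:GU = 39.9640/56

0.7136


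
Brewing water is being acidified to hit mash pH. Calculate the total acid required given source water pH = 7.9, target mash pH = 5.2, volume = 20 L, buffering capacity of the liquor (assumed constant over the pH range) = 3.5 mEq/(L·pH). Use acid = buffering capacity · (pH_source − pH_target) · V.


acid = 3.5 · (7.9 − 5.2) · 20

189.0000 mEq


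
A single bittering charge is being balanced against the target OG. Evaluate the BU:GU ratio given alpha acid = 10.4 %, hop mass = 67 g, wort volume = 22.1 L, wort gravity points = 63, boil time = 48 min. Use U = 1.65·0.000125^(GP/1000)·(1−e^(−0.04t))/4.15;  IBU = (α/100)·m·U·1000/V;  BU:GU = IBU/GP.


U = 1.65·0.000125^(63/1000)·(1−e^(−0.04·48))/4.15 = 0.1926
IBU = (10.4/100)·67·0.1926·1000/22.1 = 60.7304
BU:GU = 60.7304/63

0.9640


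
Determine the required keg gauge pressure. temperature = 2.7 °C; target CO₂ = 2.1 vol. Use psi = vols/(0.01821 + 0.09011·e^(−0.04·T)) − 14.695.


psi = 2.1/(0.01821 + 0.09011·e^(−0.04·2.7)) − 14.695

6.4967 psi


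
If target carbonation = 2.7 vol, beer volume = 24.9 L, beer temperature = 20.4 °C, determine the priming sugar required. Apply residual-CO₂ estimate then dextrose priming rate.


residual = 14.695·(0.01821 + 0.09011·e^(−0.04·T));  sugar = (target − residual)·4.0·V
residual = 14.695·(0.01821 + 0.09011·e^(−0.04·20.4)) = 0.8531
sugar = (2.7 − 0.8531)·4.0·24.9

183.9474 g


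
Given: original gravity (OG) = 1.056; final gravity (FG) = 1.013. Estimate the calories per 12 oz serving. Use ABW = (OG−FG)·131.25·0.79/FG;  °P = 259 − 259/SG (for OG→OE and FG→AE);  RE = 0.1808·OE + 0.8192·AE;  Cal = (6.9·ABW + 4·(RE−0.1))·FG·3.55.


ABW = (1.056 − 1.013)·131.25·0.79/1.013 = 4.4013
OE = 259 − 259/1.056 = 13.7348 °P
AE = 259 − 259/1.013 = 3.3238 °P
RE = 0.1808·13.7348 + 0.8192·3.3238 = 5.2061 °P
Cal = (6.9·4.4013 + 4·(5.2061−0.1))·1.013·3.55

182.6618 kcal


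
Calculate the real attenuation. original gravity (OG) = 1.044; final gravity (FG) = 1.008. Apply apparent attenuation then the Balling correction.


AA = (OG−FG)/(OG−1)·100;  RA = AA·0.8192
AA = (1.044 − 1.008)/(1.044 − 1)·100 = 81.8182
RA = 81.8182·0.8192

67.0255 %


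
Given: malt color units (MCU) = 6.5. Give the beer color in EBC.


SRM = 1.4922·MCU^0.6859;  EBC = SRM·1.97
SRM = 1.4922·6.5^0.6859 = 5.3877
EBC = 5.3877·1.97

10.6138 EBC


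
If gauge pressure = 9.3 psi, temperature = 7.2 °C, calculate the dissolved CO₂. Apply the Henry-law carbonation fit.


vols = (P + 14.695)·(0.01821 + 0.09011·e^(−0.04·T))
vols = (9.3 + 14.695)·(0.01821 + 0.09011·e^(−0.04·7.2))

2.0581 volumes


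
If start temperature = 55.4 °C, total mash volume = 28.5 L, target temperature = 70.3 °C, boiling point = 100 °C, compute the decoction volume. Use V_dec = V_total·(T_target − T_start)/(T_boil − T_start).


V_dec = 28.5·(70.3 − 55.4)/(100 − 55.4)

9.5213 L


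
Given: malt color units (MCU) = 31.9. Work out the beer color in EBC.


SRM = 1.4922·MCU^0.6859;  EBC = SRM·1.97
SRM = 1.4922·31.9^0.6859 = 16.0427
EBC = 16.0427·1.97

31.6041 EBC


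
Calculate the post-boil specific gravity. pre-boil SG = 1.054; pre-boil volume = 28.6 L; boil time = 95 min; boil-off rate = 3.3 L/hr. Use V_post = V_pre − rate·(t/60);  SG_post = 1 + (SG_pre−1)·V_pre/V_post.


V_post = 28.6 − 3.3·(95/60) = 23.3750
SG_post = 1 + (1.054 − 1)·28.6/23.3750

1.0661


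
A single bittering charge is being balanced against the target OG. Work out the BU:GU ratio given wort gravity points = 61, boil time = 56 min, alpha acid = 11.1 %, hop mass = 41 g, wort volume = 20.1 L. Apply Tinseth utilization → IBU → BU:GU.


U = 1.65·0.000125^(GP/1000)·(1−e^(−0.04t))/4.15;  IBU = (α/100)·m·U·1000/V;  BU:GU = IBU/GP
U = 1.65·0.000125^(61/1000)·(1−e^(−0.04·56))/4.15 = 0.2053
IBU = (11.1/100)·41·0.2053·1000/20.1 = 46.4914
BU:GU = 46.4914/61

0.7622


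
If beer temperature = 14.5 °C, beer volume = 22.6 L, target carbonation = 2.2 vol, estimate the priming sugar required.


residual = 14.695·(0.01821 + 0.09011·e^(−0.04·T));  sugar = (target − residual)·4.0·V
residual = 14.695·(0.01821 + 0.09011·e^(−0.04·14.5)) = 1.0090
sugar = (2.2 − 1.0090)·4.0·22.6

107.6669 g


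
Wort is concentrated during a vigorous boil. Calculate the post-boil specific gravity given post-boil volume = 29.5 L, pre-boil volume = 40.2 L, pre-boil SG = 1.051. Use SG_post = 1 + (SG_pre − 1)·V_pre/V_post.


pts_pre = (1.051 − 1)·1000 = 51.0000
pts_post = 51.0000·40.2/29.5 = 69.4983
SG_post = 1 + 69.4983/1000

1.0695


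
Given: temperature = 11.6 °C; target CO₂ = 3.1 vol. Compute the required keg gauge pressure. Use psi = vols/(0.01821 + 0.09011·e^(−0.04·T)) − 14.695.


psi = 3.1/(0.01821 + 0.09011·e^(−0.04·11.6)) − 14.695

26.7113 psi


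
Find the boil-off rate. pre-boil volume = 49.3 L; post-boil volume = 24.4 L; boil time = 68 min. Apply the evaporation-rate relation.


rate = (V_pre − V_post) / (t_min/60)
rate = (49.3 − 24.4) / (68/60)

21.9706 L/hr


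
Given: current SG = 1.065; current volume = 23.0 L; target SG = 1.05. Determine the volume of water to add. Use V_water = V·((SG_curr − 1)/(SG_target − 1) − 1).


V_water = 23.0·((1.065 − 1)/(1.05 − 1) − 1)

6.9000 L


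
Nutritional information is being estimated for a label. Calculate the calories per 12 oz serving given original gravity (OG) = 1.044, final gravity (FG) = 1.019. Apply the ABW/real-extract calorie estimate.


ABW = (OG−FG)·131.25·0.79/FG;  °P = 259 − 259/SG (for OG→OE and FG→AE);  RE = 0.1808·OE + 0.8192·AE;  Cal = (6.9·ABW + 4·(RE−0.1))·FG·3.55
ABW = (1.044 − 1.019)·131.25·0.79/1.019 = 2.5439
OE = 259 − 259/1.044 = 10.9157 °P
AE = 259 − 259/1.019 = 4.8292 °P
RE = 0.1808·10.9157 + 0.8192·4.8292 = 5.9297 °P
Cal = (6.9·2.5439 + 4·(5.9297−0.1))·1.019·3.55

147.8499 kcal


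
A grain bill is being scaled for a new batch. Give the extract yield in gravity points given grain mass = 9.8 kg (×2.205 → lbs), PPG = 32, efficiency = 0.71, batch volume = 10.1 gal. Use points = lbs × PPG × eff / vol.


lbs = 9.8 × 2.205 = 21.6090
points = 21.6090 × 32 × 0.71 / 10.1

48.6096 points


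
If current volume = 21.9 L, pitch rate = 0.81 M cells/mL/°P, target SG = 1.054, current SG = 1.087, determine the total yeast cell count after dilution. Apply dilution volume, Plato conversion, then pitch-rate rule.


V_w = V·((SG_c−1)/(SG_t−1)−1);  °P = 259 − 259/SG_t;  cells = rate·(V+V_w)·°P
V_w = 21.9·((1.087−1)/(1.054−1)−1) = 13.3833
V_final = 21.9 + 13.3833 = 35.2833
°P = 259 − 259/1.054 = 13.2694
cells = 0.81·35.2833·13.2694

379.2342 billion cells


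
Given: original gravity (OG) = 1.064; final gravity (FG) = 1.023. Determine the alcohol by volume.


ABV = (OG − FG) · 131.25
ABV = (1.064 − 1.023) · 131.25

5.3813 % ABV


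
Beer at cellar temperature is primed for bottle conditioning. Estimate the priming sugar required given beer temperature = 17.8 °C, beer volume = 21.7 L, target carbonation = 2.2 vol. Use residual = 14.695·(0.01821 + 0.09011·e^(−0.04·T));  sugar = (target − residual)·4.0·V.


residual = 14.695·(0.01821 + 0.09011·e^(−0.04·17.8)) = 0.9173
sugar = (2.2 − 0.9173)·4.0·21.7

111.3371 g


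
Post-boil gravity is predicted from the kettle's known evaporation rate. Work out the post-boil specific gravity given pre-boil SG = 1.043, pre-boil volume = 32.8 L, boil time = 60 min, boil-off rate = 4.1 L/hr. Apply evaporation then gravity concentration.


V_post = V_pre − rate·(t/60);  SG_post = 1 + (SG_pre−1)·V_pre/V_post
V_post = 32.8 − 4.1·(60/60) = 28.7000
SG_post = 1 + (1.043 − 1)·32.8/28.7000

1.0491


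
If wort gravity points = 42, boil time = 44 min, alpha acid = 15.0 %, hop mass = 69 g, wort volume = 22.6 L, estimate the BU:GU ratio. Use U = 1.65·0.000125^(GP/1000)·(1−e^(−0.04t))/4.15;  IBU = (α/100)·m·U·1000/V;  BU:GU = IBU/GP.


U = 1.65·0.000125^(42/1000)·(1−e^(−0.04·44))/4.15 = 0.2257
IBU = (15.0/100)·69·0.2257·1000/22.6 = 103.3582
BU:GU = 103.3582/42

2.4609


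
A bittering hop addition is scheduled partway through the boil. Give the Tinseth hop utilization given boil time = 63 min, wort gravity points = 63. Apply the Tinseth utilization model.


U = 1.65·0.000125^(GP/1000) · (1 − e^(−0.04·t))/4.15
bigness = 1.65·0.000125^(63/1000) = 0.9367
boil_factor = (1 − e^(−0.04·63))/4.15 = 0.2216
U = 0.9367 · 0.2216

0.2075


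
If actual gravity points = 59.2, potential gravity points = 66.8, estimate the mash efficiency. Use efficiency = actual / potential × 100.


efficiency = 59.2 / 66.8 × 100

88.6228 %


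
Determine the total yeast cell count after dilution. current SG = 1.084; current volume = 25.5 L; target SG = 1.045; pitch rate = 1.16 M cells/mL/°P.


V_w = V·((SG_c−1)/(SG_t−1)−1);  °P = 259 − 259/SG_t;  cells = rate·(V+V_w)·°P
V_w = 25.5·((1.084−1)/(1.045−1)−1) = 22.1000
V_final = 25.5 + 22.1000 = 47.6000
°P = 259 − 259/1.045 = 11.1531
cells = 1.16·47.6000·11.1531

615.8301 billion cells


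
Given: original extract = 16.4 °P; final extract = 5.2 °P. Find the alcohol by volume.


SG = 259/(259 − P);  ABV = (OG − FG)·131.25
OG = 259/(259 − 16.4) = 1.0676
FG = 259/(259 − 5.2) = 1.0205
ABV = (1.0676 − 1.0205)·131.25

6.1835 % ABV


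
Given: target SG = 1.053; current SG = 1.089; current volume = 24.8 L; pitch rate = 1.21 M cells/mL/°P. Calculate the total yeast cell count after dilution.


V_w = V·((SG_c−1)/(SG_t−1)−1);  °P = 259 − 259/SG_t;  cells = rate·(V+V_w)·°P
V_w = 24.8·((1.089−1)/(1.053−1)−1) = 16.8453
V_final = 24.8 + 16.8453 = 41.6453
°P = 259 − 259/1.053 = 13.0361
cells = 1.21·41.6453·13.0361

656.8988 billion cells


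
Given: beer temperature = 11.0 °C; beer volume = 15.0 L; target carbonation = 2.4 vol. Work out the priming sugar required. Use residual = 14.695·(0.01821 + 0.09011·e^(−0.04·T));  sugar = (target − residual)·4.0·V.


residual = 14.695·(0.01821 + 0.09011·e^(−0.04·11.0)) = 1.1204
sugar = (2.4 − 1.1204)·4.0·15.0

76.7756 g


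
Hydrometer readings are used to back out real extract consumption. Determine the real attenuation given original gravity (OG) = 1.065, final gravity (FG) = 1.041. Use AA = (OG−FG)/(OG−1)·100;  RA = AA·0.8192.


AA = (1.065 − 1.041)/(1.065 − 1)·100 = 36.9231
RA = 36.9231·0.8192

30.2474 %


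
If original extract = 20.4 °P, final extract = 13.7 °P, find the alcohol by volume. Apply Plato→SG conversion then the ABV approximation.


SG = 259/(259 − P);  ABV = (OG − FG)·131.25
OG = 259/(259 − 20.4) = 1.0855
FG = 259/(259 − 13.7) = 1.0558
ABV = (1.0855 − 1.0558)·131.25

3.8914 % ABV


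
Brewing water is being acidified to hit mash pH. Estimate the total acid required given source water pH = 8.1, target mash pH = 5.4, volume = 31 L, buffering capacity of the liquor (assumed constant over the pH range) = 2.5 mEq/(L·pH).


acid = buffering capacity · (pH_source − pH_target) · V
acid = 2.5 · (8.1 − 5.4) · 31

209.2500 mEq


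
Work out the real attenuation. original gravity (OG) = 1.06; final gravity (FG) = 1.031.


AA = (OG−FG)/(OG−1)·100;  RA = AA·0.8192
AA = (1.06 − 1.031)/(1.06 − 1)·100 = 48.3333
RA = 48.3333·0.8192

39.5947 %


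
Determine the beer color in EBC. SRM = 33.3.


EBC = SRM · 1.97
EBC = 33.3 · 1.97

65.6010 EBC


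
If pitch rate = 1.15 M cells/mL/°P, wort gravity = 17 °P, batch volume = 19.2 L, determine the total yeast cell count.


cells (billions) = rate · V_L · °P
cells = 1.15 · 19.2 · 17

375.3600 billion cells


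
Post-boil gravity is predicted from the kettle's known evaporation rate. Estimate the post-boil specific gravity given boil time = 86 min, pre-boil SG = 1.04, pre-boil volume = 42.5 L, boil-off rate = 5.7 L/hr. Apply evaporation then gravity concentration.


V_post = V_pre − rate·(t/60);  SG_post = 1 + (SG_pre−1)·V_pre/V_post
V_post = 42.5 − 5.7·(86/60) = 34.3300
SG_post = 1 + (1.04 − 1)·42.5/34.3300

1.0495


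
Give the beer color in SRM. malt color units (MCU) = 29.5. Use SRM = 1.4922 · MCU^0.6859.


SRM = 1.4922 · 29.5^0.6859

15.2047 SRM


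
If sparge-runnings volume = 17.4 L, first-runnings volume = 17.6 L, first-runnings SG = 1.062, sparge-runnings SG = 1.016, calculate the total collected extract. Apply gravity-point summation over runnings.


total = Σ (SG_i − 1)·1000·V_i
first = (1.062 − 1)·1000·17.6 = 1091.2000
sparge = (1.016 − 1)·1000·17.4 = 278.4000
total = 1091.2000 + 278.4000

1369.6000 gravity·L


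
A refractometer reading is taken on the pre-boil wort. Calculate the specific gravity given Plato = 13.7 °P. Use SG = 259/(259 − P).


SG = 259/(259 − 13.7)

1.0558


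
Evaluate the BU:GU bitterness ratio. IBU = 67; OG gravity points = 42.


BU:GU = IBU / OG_points
BU:GU = 67 / 42

1.5952


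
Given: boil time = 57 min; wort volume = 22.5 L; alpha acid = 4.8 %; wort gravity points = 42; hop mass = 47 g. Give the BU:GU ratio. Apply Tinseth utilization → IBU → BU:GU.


U = 1.65·0.000125^(GP/1000)·(1−e^(−0.04t))/4.15;  IBU = (α/100)·m·U·1000/V;  BU:GU = IBU/GP
U = 1.65·0.000125^(42/1000)·(1−e^(−0.04·57))/4.15 = 0.2447
IBU = (4.8/100)·47·0.2447·1000/22.5 = 24.5359
BU:GU = 24.5359/42

0.5842


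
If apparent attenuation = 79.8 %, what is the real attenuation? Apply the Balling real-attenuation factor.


RA = AA · 0.8192
RA = 79.8 · 0.8192

65.3722 %


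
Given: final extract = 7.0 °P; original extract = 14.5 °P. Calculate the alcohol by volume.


SG = 259/(259 − P);  ABV = (OG − FG)·131.25
OG = 259/(259 − 14.5) = 1.0593
FG = 259/(259 − 7.0) = 1.0278
ABV = (1.0593 − 1.0278)·131.25

4.1379 % ABV


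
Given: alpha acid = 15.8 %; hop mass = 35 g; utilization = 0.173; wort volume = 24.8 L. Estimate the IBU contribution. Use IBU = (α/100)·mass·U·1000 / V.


IBU = (15.8/100)·35·0.173·1000 / 24.8

38.5762 IBU


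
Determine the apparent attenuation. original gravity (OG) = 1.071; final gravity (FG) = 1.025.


AA = (OG − FG)/(OG − 1) · 100
AA = (1.071 − 1.025)/(1.071 − 1) · 100

64.7887 %


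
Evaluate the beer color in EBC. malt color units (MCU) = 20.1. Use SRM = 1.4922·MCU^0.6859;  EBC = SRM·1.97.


SRM = 1.4922·20.1^0.6859 = 11.6866
EBC = 11.6866·1.97

23.0227 EBC


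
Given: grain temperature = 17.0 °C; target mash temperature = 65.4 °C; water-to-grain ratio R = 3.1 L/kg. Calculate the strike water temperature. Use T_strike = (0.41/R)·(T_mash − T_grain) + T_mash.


T_strike = (0.41/3.1)·(65.4 − 17.0) + 65.4

71.8013 °C


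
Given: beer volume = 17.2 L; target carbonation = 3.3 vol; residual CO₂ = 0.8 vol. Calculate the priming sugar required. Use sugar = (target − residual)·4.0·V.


sugar = (3.3 − 0.8)·4.0·17.2

172.0000 g


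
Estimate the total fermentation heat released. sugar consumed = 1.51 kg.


Q = m_sugar · 590 kJ/kg
Q = 1.51 · 590

890.9000 kJ


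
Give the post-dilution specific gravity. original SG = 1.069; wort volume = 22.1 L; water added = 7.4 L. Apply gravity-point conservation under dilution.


SG_new = 1 + (SG_old − 1)·V_old/(V_old + V_water)
pts = (1.069 − 1)·1000·22.1/(22.1 + 7.4) = 51.6915
SG_new = 1 + 51.6915/1000

1.0517


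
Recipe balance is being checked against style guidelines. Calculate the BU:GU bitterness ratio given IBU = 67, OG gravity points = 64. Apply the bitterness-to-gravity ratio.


BU:GU = IBU / OG_points
BU:GU = 67 / 64

1.0469


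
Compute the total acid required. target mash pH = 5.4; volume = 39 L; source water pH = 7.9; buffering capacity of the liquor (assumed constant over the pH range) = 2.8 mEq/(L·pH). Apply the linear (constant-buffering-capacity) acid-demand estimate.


acid = buffering capacity · (pH_source − pH_target) · V
acid = 2.8 · (7.9 − 5.4) · 39

273.0000 mEq


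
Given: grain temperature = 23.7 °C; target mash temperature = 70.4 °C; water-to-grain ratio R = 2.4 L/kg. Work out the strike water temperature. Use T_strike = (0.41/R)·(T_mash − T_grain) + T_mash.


T_strike = (0.41/2.4)·(70.4 − 23.7) + 70.4

78.3779 °C


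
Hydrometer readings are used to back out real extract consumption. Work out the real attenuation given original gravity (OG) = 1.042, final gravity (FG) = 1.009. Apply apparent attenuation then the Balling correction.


AA = (OG−FG)/(OG−1)·100;  RA = AA·0.8192
AA = (1.042 − 1.009)/(1.042 − 1)·100 = 78.5714
RA = 78.5714·0.8192

64.3657 %


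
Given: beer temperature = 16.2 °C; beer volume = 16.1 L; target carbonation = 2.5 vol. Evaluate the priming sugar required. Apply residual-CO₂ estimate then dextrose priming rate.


residual = 14.695·(0.01821 + 0.09011·e^(−0.04·T));  sugar = (target − residual)·4.0·V
residual = 14.695·(0.01821 + 0.09011·e^(−0.04·16.2)) = 0.9603
sugar = (2.5 − 0.9603)·4.0·16.1

99.1596 g


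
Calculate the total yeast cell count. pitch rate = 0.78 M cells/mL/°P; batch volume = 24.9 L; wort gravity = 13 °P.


cells (billions) = rate · V_L · °P
cells = 0.78 · 24.9 · 13

252.4860 billion cells


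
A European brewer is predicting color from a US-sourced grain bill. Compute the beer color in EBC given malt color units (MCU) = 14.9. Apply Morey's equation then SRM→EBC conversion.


SRM = 1.4922·MCU^0.6859;  EBC = SRM·1.97
SRM = 1.4922·14.9^0.6859 = 9.5173
EBC = 9.5173·1.97

18.7492 EBC


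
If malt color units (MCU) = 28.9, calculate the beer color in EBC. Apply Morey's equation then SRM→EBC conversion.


SRM = 1.4922·MCU^0.6859;  EBC = SRM·1.97
SRM = 1.4922·28.9^0.6859 = 14.9919
EBC = 14.9919·1.97

29.5341 EBC


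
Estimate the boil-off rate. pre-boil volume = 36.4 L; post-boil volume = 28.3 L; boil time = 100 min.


rate = (V_pre − V_post) / (t_min/60)
rate = (36.4 − 28.3) / (100/60)

4.8600 L/hr


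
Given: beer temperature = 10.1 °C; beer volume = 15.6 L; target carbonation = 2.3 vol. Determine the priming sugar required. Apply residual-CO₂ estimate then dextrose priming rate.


residual = 14.695·(0.01821 + 0.09011·e^(−0.04·T));  sugar = (target − residual)·4.0·V
residual = 14.695·(0.01821 + 0.09011·e^(−0.04·10.1)) = 1.1517
sugar = (2.3 − 1.1517)·4.0·15.6

71.6559 g


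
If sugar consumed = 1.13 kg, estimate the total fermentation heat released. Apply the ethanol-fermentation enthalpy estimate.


Q = m_sugar · 590 kJ/kg
Q = 1.13 · 590

666.7000 kJ


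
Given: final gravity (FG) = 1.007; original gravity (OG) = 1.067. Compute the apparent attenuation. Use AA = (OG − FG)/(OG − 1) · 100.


AA = (1.067 − 1.007)/(1.067 − 1) · 100

89.5522 %


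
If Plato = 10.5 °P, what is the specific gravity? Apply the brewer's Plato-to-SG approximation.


SG = 259/(259 − P)
SG = 259/(259 − 10.5)

1.0423


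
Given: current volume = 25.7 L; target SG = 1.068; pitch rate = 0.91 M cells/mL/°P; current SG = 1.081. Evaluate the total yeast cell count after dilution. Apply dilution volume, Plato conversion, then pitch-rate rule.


V_w = V·((SG_c−1)/(SG_t−1)−1);  °P = 259 − 259/SG_t;  cells = rate·(V+V_w)·°P
V_w = 25.7·((1.081−1)/(1.068−1)−1) = 4.9132
V_final = 25.7 + 4.9132 = 30.6132
°P = 259 − 259/1.068 = 16.4906
cells = 0.91·30.6132·16.4906

459.3969 billion cells


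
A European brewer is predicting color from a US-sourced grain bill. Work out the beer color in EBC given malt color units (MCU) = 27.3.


SRM = 1.4922·MCU^0.6859;  EBC = SRM·1.97
SRM = 1.4922·27.3^0.6859 = 14.4175
EBC = 14.4175·1.97

28.4025 EBC


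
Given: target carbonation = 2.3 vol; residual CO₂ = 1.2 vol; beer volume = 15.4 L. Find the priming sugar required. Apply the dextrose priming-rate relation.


sugar = (target − residual)·4.0·V
sugar = (2.3 − 1.2)·4.0·15.4

67.7600 g


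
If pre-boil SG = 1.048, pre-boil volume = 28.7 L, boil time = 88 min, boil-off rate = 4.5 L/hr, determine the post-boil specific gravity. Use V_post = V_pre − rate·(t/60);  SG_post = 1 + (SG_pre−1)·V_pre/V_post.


V_post = 28.7 − 4.5·(88/60) = 22.1000
SG_post = 1 + (1.048 − 1)·28.7/22.1000

1.0623


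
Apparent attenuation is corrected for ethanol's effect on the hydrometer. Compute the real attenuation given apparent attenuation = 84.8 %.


RA = AA · 0.8192
RA = 84.8 · 0.8192

69.4682 %


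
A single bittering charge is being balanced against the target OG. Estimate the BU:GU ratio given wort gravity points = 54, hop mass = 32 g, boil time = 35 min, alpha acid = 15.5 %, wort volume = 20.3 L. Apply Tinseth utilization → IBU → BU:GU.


U = 1.65·0.000125^(GP/1000)·(1−e^(−0.04t))/4.15;  IBU = (α/100)·m·U·1000/V;  BU:GU = IBU/GP
U = 1.65·0.000125^(54/1000)·(1−e^(−0.04·35))/4.15 = 0.1844
IBU = (15.5/100)·32·0.1844·1000/20.3 = 45.0487
BU:GU = 45.0487/54

0.8342


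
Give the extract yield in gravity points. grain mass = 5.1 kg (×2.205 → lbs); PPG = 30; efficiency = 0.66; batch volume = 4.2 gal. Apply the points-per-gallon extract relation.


points = lbs × PPG × eff / vol
lbs = 5.1 × 2.205 = 11.2455
points = 11.2455 × 30 × 0.66 / 4.2

53.0145 points


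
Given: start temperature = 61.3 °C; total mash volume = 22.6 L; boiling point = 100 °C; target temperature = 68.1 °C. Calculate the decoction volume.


V_dec = V_total·(T_target − T_start)/(T_boil − T_start)
V_dec = 22.6·(68.1 − 61.3)/(100 − 61.3)

3.9711 L


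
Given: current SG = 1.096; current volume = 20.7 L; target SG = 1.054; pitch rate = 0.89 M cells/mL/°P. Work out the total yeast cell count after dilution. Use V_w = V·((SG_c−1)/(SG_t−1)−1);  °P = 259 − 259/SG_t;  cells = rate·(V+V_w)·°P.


V_w = 20.7·((1.096−1)/(1.054−1)−1) = 16.1000
V_final = 20.7 + 16.1000 = 36.8000
°P = 259 − 259/1.054 = 13.2694
cells = 0.89·36.8000·13.2694

434.6010 billion cells


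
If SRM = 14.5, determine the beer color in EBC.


EBC = SRM · 1.97
EBC = 14.5 · 1.97

28.5650 EBC


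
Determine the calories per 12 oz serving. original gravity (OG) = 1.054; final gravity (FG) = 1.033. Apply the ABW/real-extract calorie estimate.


ABW = (OG−FG)·131.25·0.79/FG;  °P = 259 − 259/SG (for OG→OE and FG→AE);  RE = 0.1808·OE + 0.8192·AE;  Cal = (6.9·ABW + 4·(RE−0.1))·FG·3.55
ABW = (1.054 − 1.033)·131.25·0.79/1.033 = 2.1079
OE = 259 − 259/1.054 = 13.2694 °P
AE = 259 − 259/1.033 = 8.2740 °P
RE = 0.1808·13.2694 + 0.8192·8.2740 = 9.1771 °P
Cal = (6.9·2.1079 + 4·(9.1771−0.1))·1.033·3.55

186.4853 kcal


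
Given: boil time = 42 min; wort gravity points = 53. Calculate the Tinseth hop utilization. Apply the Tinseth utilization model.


U = 1.65·0.000125^(GP/1000) · (1 − e^(−0.04·t))/4.15
bigness = 1.65·0.000125^(53/1000) = 1.0248
boil_factor = (1 − e^(−0.04·42))/4.15 = 0.1961
U = 1.0248 · 0.1961

0.2009


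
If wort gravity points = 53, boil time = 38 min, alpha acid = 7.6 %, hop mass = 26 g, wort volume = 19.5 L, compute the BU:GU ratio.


U = 1.65·0.000125^(GP/1000)·(1−e^(−0.04t))/4.15;  IBU = (α/100)·m·U·1000/V;  BU:GU = IBU/GP
U = 1.65·0.000125^(53/1000)·(1−e^(−0.04·38))/4.15 = 0.1929
IBU = (7.6/100)·26·0.1929·1000/19.5 = 19.5495
BU:GU = 19.5495/53

0.3689


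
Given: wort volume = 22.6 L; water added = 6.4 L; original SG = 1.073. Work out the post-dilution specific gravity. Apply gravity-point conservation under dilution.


SG_new = 1 + (SG_old − 1)·V_old/(V_old + V_water)
pts = (1.073 − 1)·1000·22.6/(22.6 + 6.4) = 56.8897
SG_new = 1 + 56.8897/1000

1.0569


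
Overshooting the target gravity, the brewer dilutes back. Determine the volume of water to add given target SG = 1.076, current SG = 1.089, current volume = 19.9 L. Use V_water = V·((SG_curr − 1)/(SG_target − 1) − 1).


V_water = 19.9·((1.089 − 1)/(1.076 − 1) − 1)

3.4039 L


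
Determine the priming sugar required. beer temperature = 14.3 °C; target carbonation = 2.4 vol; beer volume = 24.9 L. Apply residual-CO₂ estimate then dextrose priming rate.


residual = 14.695·(0.01821 + 0.09011·e^(−0.04·T));  sugar = (target − residual)·4.0·V
residual = 14.695·(0.01821 + 0.09011·e^(−0.04·14.3)) = 1.0149
sugar = (2.4 − 1.0149)·4.0·24.9

137.9510 g
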